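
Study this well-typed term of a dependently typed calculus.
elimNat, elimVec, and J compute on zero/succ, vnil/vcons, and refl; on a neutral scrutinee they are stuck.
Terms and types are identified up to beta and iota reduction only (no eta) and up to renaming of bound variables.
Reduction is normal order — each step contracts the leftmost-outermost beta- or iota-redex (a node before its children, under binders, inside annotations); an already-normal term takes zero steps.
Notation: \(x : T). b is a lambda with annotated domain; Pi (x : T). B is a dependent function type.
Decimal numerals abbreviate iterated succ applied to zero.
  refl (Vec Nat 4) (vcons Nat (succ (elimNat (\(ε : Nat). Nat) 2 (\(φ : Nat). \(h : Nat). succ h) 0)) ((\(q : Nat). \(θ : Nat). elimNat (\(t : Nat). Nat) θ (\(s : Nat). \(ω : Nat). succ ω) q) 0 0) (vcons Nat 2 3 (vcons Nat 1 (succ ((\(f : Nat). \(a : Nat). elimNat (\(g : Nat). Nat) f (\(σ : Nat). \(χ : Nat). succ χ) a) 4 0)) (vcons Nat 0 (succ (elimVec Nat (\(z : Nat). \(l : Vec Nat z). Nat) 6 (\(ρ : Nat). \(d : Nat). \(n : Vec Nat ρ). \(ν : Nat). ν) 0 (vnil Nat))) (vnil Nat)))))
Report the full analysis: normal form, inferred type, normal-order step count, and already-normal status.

normal form:
  refl (Vec Nat 4) (vcons Nat 3 0 (vcons Nat 2 3 (vcons Nat 1 5 (vcons Nat 0 7 (vnil Nat)))))
inferred type:
  Eq (Vec Nat 4) (vcons Nat 3 0 (vcons Nat 2 3 (vcons Nat 1 5 (vcons Nat 0 7 (vnil Nat))))) (vcons Nat 3 0 (vcons Nat 2 3 (vcons Nat 1 5 (vcons Nat 0 7 (vnil Nat)))))
reduction steps (normal order): 8
term was already normal: no
first contracted redex: an elimNat iota-redex


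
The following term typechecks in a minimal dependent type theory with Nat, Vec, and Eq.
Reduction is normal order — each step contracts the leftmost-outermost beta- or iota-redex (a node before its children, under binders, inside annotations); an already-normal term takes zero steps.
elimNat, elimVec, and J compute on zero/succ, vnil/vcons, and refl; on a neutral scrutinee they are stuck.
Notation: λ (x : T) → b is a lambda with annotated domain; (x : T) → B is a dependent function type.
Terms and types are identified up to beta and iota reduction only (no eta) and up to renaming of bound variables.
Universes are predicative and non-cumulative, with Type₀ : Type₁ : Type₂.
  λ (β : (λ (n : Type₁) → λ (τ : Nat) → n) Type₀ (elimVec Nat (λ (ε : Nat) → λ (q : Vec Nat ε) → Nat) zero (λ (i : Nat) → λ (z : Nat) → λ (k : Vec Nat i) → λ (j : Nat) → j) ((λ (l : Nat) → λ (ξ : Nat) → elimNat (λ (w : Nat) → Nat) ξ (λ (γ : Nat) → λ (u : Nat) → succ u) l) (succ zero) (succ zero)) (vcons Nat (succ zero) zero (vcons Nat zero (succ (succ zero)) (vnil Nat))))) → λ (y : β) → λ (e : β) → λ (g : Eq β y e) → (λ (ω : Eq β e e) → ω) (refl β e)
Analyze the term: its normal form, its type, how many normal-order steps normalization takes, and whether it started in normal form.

normal form:
  λ (β : Type₀) → λ (n : β) → λ (τ : β) → λ (ε : Eq β n τ) → refl β τ
inferred type:
  (β : Type₀) → (n : β) → (τ : β) → (ε : Eq β n τ) → Eq β τ τ
normal-order step count: 3
started in normal form: no
first redex: a beta-redex


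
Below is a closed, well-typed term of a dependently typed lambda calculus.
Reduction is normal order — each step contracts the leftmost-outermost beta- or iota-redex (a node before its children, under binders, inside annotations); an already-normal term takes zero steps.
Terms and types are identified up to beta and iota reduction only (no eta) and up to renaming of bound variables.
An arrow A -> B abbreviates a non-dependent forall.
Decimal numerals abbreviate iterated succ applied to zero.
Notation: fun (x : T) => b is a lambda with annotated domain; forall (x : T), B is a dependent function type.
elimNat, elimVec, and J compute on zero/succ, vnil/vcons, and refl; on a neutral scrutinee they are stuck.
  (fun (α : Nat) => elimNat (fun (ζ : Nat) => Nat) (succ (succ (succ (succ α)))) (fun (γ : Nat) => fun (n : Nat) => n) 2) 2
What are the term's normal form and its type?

resulting normal form:
  6
the term's type:
  Nat
observation: reduction starts at a beta-redex, and 8 normal-order steps reach the normal form.


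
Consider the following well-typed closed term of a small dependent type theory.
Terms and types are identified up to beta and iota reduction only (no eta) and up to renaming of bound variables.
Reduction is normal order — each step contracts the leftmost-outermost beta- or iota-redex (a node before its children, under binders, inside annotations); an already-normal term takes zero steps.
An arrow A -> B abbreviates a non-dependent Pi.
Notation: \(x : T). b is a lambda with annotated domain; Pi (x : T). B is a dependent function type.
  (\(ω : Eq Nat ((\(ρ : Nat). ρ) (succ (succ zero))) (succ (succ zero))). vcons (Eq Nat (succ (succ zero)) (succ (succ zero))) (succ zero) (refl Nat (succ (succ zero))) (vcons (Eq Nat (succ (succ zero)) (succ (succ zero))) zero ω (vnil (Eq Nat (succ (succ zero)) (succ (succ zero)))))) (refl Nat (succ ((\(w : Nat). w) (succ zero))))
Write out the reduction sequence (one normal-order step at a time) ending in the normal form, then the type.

reduction (normal order):
  (\(ω : Eq Nat ((\(ρ : Nat). ρ) (succ (succ zero))) (succ (succ zero))). vcons (Eq Nat (succ (succ zero)) (succ (succ zero))) (succ zero) (refl Nat (succ (succ zero))) (vcons (Eq Nat (succ (succ zero)) (succ (succ zero))) zero ω (vnil (Eq Nat (succ (succ zero)) (succ (succ zero)))))) (refl Nat (succ ((\(w : Nat). w) (succ zero))))
  ~> vcons (Eq Nat (succ (succ zero)) (succ (succ zero))) (succ zero) (refl Nat (succ (succ zero))) (vcons (Eq Nat (succ (succ zero)) (succ (succ zero))) zero (refl Nat (succ ((\(ω : Nat). ω) (succ zero)))) (vnil (Eq Nat (succ (succ zero)) (succ (succ zero)))))
  ~> vcons (Eq Nat (succ (succ zero)) (succ (succ zero))) (succ zero) (refl Nat (succ (succ zero))) (vcons (Eq Nat (succ (succ zero)) (succ (succ zero))) zero (refl Nat (succ (succ zero))) (vnil (Eq Nat (succ (succ zero)) (succ (succ zero)))))
the term's type:
  Vec (Eq Nat (succ (succ zero)) (succ (succ zero))) (succ (succ zero))


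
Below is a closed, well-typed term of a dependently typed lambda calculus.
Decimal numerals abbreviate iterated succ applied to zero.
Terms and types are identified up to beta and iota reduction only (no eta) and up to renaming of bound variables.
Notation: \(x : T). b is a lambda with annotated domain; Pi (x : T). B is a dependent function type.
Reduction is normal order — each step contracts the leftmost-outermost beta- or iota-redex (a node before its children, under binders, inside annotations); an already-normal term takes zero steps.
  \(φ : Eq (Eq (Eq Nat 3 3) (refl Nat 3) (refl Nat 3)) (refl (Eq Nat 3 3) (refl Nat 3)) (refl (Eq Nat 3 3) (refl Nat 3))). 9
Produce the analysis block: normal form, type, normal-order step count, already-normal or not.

resulting normal form:
  \(φ : Eq (Eq (Eq Nat 3 3) (refl Nat 3) (refl Nat 3)) (refl (Eq Nat 3 3) (refl Nat 3)) (refl (Eq Nat 3 3) (refl Nat 3))). 9
type:
  Pi (φ : Eq (Eq (Eq Nat 3 3) (refl Nat 3) (refl Nat 3)) (refl (Eq Nat 3 3) (refl Nat 3)) (refl (Eq Nat 3 3) (refl Nat 3))). Nat
normal-order step count: 0
already normal: yes


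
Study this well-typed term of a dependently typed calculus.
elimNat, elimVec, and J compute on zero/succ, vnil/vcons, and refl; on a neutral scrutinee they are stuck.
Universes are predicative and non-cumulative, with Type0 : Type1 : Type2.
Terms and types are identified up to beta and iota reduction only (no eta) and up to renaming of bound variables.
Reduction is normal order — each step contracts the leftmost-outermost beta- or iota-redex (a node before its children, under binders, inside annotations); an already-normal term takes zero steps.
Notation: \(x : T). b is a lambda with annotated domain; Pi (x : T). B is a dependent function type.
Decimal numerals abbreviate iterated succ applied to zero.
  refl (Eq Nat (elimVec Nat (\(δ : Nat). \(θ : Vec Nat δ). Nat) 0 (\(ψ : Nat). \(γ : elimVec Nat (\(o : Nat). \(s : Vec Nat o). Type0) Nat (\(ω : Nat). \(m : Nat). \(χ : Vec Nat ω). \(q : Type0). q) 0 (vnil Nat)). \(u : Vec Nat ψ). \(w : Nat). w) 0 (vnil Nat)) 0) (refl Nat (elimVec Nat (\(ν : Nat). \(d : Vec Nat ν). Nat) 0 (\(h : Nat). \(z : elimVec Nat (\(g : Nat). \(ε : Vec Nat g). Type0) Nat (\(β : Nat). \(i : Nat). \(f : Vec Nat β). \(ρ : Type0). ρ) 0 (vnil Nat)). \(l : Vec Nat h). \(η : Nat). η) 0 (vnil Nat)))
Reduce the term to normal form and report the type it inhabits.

resulting normal form:
  refl (Eq Nat 0 0) (refl Nat 0)
the term's type:
  Eq (Eq Nat 0 0) (refl Nat 0) (refl Nat 0)


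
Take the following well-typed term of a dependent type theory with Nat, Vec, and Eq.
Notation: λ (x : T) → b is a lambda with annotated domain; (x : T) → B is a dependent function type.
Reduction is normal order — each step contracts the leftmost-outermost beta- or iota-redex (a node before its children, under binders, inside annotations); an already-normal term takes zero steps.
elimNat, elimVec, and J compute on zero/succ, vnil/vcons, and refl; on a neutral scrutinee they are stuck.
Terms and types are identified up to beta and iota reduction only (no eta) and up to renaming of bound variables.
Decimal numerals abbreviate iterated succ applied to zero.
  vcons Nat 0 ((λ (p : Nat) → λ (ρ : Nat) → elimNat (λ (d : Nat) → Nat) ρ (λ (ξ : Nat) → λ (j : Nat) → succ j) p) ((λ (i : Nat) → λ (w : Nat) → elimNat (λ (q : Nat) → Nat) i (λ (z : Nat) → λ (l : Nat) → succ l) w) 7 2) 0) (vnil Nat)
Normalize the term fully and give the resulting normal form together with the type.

resulting normal form:
  vcons Nat 0 9 (vnil Nat)
type:
  Vec Nat 1


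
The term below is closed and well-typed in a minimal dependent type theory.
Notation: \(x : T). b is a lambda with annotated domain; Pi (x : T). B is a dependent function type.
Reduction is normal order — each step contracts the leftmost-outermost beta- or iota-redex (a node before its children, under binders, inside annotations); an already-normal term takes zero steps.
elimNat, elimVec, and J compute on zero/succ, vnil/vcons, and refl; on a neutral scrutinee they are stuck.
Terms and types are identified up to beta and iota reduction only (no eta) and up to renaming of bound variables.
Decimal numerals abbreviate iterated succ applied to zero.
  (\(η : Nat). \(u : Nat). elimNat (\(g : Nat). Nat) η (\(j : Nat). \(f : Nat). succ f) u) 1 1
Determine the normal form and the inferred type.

reduced normal form:
  2
the term's type:
  Nat
observation: 6 normal-order steps separate the term from its normal form.


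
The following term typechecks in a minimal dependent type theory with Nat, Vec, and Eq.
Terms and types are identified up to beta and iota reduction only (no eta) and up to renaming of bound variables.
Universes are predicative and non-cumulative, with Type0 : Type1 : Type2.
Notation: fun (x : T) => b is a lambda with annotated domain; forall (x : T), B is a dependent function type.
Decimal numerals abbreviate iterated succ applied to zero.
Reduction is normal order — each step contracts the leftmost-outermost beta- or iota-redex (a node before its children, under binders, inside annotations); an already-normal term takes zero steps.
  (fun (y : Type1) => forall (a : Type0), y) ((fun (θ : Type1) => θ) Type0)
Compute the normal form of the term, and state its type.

resulting normal form:
  forall (y : Type0), Type0
inferred type:
  Type1
observation: contracting a beta-redex first, the term normalizes in 2 steps.


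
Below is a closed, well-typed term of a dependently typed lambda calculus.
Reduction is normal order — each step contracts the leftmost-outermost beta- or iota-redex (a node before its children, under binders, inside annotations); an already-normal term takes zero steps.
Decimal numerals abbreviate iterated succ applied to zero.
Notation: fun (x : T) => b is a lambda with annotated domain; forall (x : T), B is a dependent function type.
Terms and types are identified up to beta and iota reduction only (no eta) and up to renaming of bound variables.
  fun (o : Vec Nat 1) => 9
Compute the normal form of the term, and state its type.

normal form:
  fun (o : Vec Nat 1) => 9
inferred type:
  forall (o : Vec Nat 1), Nat
observation: the term is already in normal form.


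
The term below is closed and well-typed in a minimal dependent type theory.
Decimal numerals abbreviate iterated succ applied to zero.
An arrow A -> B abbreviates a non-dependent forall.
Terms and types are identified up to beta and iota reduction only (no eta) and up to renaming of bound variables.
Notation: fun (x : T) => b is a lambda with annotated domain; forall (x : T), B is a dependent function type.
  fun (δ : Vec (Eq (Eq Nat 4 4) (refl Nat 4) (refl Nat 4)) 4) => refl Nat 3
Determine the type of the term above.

inferred type:
  Vec (Eq (Eq Nat 4 4) (refl Nat 4) (refl Nat 4)) 4 -> Eq Nat 3 3


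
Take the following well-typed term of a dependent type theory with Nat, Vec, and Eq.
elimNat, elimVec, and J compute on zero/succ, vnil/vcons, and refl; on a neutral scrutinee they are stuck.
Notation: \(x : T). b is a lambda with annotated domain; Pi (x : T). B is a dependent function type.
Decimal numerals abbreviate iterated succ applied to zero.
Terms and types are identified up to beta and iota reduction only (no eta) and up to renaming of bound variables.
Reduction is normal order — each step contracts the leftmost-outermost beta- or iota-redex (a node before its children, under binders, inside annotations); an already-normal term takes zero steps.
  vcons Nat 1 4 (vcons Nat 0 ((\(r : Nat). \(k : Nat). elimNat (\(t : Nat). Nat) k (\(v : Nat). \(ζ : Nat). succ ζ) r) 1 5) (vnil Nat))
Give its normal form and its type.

normal form:
  vcons Nat 1 4 (vcons Nat 0 6 (vnil Nat))
inferred type:
  Vec Nat 2
observation: the first redex contracted is a beta-redex; the normal form is reached in 6 normal-order steps.


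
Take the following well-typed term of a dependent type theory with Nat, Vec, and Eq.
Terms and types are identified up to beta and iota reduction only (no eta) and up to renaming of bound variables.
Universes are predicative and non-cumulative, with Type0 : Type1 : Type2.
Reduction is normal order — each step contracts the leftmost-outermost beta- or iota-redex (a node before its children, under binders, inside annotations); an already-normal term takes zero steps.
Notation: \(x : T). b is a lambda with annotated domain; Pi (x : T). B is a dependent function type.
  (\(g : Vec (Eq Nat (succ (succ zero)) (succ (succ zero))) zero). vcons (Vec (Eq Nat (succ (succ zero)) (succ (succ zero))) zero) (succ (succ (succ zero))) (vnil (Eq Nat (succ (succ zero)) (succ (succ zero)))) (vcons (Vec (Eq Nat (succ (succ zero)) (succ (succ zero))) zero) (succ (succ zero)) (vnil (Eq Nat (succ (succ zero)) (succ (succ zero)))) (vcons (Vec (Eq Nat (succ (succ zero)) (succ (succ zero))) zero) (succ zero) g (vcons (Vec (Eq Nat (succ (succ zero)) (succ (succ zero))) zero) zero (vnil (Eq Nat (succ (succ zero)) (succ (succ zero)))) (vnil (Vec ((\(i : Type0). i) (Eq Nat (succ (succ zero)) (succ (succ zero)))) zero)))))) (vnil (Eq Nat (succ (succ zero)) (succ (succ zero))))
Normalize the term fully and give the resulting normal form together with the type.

resulting normal form:
  vcons (Vec (Eq Nat (succ (succ zero)) (succ (succ zero))) zero) (succ (succ (succ zero))) (vnil (Eq Nat (succ (succ zero)) (succ (succ zero)))) (vcons (Vec (Eq Nat (succ (succ zero)) (succ (succ zero))) zero) (succ (succ zero)) (vnil (Eq Nat (succ (succ zero)) (succ (succ zero)))) (vcons (Vec (Eq Nat (succ (succ zero)) (succ (succ zero))) zero) (succ zero) (vnil (Eq Nat (succ (succ zero)) (succ (succ zero)))) (vcons (Vec (Eq Nat (succ (succ zero)) (succ (succ zero))) zero) zero (vnil (Eq Nat (succ (succ zero)) (succ (succ zero)))) (vnil (Vec (Eq Nat (succ (succ zero)) (succ (succ zero))) zero)))))
type:
  Vec (Vec (Eq Nat (succ (succ zero)) (succ (succ zero))) zero) (succ (succ (succ (succ zero))))


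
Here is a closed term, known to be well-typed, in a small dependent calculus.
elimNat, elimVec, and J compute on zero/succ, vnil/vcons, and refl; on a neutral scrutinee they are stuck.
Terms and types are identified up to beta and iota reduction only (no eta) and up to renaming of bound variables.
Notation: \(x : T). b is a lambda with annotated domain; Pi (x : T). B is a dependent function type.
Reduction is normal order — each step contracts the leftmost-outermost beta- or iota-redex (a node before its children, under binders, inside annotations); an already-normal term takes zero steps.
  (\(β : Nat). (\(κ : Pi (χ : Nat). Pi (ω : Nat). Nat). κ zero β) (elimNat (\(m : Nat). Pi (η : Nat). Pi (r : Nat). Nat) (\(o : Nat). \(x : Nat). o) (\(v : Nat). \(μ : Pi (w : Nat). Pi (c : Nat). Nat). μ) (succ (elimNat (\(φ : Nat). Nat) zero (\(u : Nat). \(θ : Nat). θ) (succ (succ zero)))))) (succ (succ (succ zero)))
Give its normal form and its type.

resulting normal form:
  zero
the term's type:
  Nat


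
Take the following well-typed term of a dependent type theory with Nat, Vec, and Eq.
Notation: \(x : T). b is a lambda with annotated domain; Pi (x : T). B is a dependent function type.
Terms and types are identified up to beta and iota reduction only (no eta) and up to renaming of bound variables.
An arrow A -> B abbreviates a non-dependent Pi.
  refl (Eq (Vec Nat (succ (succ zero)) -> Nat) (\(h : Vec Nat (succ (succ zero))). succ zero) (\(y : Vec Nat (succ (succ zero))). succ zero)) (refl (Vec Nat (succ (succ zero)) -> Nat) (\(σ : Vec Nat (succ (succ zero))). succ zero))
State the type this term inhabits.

the term's type:
  Eq (Eq (Vec Nat (succ (succ zero)) -> Nat) (\(h : Vec Nat (succ (succ zero))). succ zero) (\(y : Vec Nat (succ (succ zero))). succ zero)) (refl (Vec Nat (succ (succ zero)) -> Nat) (\(σ : Vec Nat (succ (succ zero))). succ zero)) (refl (Vec Nat (succ (succ zero)) -> Nat) (\(ω : Vec Nat (succ (succ zero))). succ zero))


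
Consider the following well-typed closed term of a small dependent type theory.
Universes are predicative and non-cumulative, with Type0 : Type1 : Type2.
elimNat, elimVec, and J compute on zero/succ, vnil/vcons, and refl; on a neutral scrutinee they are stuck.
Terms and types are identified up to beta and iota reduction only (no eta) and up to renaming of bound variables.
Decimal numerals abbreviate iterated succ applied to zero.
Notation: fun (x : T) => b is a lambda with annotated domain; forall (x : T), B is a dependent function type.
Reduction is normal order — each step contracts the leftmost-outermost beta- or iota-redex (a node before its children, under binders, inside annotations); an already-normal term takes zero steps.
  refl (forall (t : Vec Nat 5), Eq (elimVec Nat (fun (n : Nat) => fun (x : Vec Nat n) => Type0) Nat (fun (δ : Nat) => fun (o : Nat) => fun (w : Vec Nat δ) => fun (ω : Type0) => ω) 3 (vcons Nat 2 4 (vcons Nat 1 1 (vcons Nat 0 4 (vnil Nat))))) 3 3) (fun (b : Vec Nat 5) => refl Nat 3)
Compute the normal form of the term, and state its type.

resulting normal form:
  refl (forall (t : Vec Nat 5), Eq Nat 3 3) (fun (n : Vec Nat 5) => refl Nat 3)
the term's type:
  Eq (forall (t : Vec Nat 5), Eq Nat 3 3) (fun (n : Vec Nat 5) => refl Nat 3) (fun (x : Vec Nat 5) => refl Nat 3)


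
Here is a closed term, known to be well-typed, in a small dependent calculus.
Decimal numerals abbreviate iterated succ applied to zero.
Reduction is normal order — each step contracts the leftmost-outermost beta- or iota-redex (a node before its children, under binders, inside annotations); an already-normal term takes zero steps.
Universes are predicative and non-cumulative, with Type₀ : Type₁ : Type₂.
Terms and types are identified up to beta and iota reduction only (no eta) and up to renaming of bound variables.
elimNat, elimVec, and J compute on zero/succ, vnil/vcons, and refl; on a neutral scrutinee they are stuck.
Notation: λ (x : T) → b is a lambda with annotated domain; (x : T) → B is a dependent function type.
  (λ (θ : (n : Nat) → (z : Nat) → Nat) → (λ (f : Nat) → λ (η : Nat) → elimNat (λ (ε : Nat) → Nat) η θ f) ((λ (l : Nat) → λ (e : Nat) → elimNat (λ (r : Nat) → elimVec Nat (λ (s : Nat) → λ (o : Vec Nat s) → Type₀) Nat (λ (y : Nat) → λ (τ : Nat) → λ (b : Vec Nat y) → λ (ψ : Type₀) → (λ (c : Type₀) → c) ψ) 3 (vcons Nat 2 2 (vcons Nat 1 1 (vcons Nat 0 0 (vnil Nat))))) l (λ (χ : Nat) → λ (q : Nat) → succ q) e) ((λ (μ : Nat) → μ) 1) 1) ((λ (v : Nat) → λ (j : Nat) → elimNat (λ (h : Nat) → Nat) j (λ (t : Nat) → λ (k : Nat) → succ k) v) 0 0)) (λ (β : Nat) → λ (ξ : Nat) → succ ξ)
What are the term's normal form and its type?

normal form:
  2
inferred type:
  Nat


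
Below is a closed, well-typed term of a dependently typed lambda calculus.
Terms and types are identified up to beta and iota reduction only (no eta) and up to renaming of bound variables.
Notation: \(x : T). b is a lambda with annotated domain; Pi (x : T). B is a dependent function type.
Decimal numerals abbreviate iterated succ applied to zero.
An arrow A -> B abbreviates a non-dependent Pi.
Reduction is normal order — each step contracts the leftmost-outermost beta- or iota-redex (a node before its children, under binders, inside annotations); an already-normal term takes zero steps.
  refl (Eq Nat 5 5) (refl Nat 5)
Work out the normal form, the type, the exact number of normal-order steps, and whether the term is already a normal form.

resulting normal form:
  refl (Eq Nat 5 5) (refl Nat 5)
inferred type:
  Eq (Eq Nat 5 5) (refl Nat 5) (refl Nat 5)
steps to reach normal form (normal order): 0
started in normal form: yes


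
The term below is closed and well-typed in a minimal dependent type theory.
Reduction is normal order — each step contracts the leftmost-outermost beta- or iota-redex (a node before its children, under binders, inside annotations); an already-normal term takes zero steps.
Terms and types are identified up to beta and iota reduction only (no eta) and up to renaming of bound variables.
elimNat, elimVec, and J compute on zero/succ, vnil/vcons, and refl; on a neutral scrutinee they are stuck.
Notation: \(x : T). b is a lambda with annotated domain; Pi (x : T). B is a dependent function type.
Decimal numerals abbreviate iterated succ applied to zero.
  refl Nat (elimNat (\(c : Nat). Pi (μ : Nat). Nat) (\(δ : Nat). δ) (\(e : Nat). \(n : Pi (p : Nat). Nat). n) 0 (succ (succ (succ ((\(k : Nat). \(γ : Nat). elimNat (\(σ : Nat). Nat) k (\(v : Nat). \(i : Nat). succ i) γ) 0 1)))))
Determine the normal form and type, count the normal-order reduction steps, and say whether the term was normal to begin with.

resulting normal form:
  refl Nat 4
inferred type:
  Eq Nat 4 4
steps to reach normal form (normal order): 8
term was already normal: no
first redex: an elimNat iota-redex


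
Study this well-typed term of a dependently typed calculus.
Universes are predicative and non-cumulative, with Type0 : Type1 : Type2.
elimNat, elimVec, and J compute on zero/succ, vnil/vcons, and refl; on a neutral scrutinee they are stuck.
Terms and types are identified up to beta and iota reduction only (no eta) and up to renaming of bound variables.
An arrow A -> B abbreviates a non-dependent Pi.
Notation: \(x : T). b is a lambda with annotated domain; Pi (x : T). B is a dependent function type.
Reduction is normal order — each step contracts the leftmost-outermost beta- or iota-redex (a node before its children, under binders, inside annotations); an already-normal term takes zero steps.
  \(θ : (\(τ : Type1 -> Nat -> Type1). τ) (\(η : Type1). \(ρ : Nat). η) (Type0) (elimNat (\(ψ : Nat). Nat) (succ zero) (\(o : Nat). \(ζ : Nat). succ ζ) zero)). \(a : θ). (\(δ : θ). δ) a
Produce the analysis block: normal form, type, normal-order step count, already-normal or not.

resulting normal form:
  \(θ : Type0). \(τ : θ). τ
type:
  Pi (θ : Type0). θ -> θ
steps to reach normal form (normal order): 4
started in normal form: no
first redex: a beta-redex


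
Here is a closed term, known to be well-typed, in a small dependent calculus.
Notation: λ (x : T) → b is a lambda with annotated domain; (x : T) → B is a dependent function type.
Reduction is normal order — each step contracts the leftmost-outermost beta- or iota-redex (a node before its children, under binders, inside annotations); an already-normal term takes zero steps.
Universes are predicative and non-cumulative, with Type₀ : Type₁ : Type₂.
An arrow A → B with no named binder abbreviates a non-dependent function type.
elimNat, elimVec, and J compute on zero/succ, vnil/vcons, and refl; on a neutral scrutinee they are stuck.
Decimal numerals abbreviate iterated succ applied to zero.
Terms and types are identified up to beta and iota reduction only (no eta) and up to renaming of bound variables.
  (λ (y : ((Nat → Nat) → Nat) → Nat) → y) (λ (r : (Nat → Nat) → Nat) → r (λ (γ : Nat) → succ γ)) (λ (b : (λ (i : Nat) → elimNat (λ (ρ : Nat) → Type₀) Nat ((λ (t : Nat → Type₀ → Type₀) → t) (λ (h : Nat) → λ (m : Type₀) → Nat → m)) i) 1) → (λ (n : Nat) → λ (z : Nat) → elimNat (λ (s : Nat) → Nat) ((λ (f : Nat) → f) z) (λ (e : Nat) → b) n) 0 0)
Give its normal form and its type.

normal form:
  0
the term's type:
  Nat


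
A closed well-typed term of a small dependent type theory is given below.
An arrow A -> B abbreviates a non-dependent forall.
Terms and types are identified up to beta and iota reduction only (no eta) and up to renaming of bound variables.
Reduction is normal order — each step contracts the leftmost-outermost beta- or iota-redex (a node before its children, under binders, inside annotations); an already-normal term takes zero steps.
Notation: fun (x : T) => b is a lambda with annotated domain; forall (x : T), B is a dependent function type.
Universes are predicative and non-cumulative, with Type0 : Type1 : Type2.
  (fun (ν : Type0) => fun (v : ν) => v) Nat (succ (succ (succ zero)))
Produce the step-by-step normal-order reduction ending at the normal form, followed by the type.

normal-order reduction:
  (fun (ν : Type0) => fun (v : ν) => v) Nat (succ (succ (succ zero)))
  ~> (fun (ν : Nat) => ν) (succ (succ (succ zero)))
  ~> succ (succ (succ zero))
the term's type:
  Nat


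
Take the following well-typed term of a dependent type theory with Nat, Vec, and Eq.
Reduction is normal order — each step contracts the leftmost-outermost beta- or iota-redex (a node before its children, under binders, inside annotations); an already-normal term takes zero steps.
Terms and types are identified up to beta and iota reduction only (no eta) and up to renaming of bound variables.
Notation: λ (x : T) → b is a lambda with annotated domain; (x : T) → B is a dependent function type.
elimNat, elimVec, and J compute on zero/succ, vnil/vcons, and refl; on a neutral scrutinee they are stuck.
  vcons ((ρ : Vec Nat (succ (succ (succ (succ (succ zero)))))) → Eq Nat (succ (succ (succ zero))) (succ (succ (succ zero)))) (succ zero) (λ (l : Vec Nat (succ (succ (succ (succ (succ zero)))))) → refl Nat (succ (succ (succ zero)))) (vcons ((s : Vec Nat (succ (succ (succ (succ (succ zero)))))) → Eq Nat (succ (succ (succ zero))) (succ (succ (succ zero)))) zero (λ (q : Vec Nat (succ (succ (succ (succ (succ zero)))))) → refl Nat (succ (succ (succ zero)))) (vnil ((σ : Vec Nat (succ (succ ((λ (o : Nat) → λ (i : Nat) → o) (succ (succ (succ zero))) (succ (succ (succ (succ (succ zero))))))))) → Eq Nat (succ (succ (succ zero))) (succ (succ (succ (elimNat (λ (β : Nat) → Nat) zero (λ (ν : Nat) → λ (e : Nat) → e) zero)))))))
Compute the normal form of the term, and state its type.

normal form:
  vcons ((ρ : Vec Nat (succ (succ (succ (succ (succ zero)))))) → Eq Nat (succ (succ (succ zero))) (succ (succ (succ zero)))) (succ zero) (λ (l : Vec Nat (succ (succ (succ (succ (succ zero)))))) → refl Nat (succ (succ (succ zero)))) (vcons ((s : Vec Nat (succ (succ (succ (succ (succ zero)))))) → Eq Nat (succ (succ (succ zero))) (succ (succ (succ zero)))) zero (λ (q : Vec Nat (succ (succ (succ (succ (succ zero)))))) → refl Nat (succ (succ (succ zero)))) (vnil ((σ : Vec Nat (succ (succ (succ (succ (succ zero)))))) → Eq Nat (succ (succ (succ zero))) (succ (succ (succ zero))))))
the term's type:
  Vec ((ρ : Vec Nat (succ (succ (succ (succ (succ zero)))))) → Eq Nat (succ (succ (succ zero))) (succ (succ (succ zero)))) (succ (succ zero))
observation: 3 normal-order steps separate the term from its normal form.


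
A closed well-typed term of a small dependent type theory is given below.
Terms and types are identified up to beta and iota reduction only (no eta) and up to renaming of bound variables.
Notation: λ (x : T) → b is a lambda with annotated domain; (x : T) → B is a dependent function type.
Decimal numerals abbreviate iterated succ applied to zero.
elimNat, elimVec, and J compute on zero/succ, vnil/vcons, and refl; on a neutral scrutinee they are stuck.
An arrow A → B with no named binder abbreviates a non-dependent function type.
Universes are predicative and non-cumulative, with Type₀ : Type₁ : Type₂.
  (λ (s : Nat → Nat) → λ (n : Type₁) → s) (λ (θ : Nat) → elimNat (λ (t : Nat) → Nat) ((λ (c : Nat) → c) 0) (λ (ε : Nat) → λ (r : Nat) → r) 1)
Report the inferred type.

inferred type:
  Type₁ → Nat → Nat


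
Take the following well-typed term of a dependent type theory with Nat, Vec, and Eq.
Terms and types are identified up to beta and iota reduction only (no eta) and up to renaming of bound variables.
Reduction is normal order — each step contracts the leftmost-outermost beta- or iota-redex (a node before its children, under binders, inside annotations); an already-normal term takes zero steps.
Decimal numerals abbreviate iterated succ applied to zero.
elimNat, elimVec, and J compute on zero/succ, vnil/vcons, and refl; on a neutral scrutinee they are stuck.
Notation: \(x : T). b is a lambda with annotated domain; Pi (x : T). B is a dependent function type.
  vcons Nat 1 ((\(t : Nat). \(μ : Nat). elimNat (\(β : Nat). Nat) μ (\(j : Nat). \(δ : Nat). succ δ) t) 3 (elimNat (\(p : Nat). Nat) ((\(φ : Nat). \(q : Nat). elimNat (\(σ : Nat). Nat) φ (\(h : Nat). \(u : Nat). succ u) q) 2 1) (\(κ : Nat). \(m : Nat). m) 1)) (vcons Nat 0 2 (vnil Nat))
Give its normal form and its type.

reduced normal form:
  vcons Nat 1 6 (vcons Nat 0 2 (vnil Nat))
the term's type:
  Vec Nat 2
observation: contracting a beta-redex first, the term normalizes in 22 steps.


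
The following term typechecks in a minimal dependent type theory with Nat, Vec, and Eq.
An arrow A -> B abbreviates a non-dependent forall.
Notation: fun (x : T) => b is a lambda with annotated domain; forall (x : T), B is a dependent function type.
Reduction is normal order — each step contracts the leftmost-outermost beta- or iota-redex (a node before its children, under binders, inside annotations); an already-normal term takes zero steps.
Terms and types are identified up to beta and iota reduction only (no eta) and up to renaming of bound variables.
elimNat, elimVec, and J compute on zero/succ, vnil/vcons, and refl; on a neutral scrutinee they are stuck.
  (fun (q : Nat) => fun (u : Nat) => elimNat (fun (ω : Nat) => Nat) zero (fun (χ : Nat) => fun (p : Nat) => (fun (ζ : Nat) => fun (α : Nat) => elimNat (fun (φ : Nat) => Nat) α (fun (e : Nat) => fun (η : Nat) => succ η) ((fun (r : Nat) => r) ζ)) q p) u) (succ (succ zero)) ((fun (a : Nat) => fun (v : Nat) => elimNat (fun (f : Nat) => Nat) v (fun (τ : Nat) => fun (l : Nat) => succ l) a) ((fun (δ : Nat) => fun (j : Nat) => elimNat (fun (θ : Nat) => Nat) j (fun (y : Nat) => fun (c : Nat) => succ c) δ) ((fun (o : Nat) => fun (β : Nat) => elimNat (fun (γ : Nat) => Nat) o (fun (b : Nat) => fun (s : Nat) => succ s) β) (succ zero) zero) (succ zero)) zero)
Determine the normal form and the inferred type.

reduced normal form:
  succ (succ (succ (succ zero)))
the term's type:
  Nat
observation: 37 normal-order steps separate the term from its normal form.


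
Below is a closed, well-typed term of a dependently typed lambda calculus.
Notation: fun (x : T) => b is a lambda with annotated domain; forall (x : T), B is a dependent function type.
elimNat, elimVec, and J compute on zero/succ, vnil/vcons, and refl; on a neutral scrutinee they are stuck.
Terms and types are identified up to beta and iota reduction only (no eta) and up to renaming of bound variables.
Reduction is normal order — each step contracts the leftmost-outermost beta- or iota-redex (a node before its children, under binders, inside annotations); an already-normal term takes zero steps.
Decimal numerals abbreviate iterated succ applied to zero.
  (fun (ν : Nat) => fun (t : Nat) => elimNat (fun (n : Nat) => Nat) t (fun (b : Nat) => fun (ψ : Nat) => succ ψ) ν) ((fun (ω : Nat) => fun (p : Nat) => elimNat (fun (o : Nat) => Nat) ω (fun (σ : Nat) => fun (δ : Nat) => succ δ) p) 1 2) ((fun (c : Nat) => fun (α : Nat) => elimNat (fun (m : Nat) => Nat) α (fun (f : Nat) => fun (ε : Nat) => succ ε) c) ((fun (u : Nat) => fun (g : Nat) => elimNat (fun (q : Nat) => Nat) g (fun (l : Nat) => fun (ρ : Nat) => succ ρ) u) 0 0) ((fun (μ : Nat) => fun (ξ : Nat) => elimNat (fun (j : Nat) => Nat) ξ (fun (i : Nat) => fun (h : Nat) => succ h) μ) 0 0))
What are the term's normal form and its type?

reduced normal form:
  3
type:
  Nat
observation: contracting a beta-redex first, the term normalizes in 30 steps.


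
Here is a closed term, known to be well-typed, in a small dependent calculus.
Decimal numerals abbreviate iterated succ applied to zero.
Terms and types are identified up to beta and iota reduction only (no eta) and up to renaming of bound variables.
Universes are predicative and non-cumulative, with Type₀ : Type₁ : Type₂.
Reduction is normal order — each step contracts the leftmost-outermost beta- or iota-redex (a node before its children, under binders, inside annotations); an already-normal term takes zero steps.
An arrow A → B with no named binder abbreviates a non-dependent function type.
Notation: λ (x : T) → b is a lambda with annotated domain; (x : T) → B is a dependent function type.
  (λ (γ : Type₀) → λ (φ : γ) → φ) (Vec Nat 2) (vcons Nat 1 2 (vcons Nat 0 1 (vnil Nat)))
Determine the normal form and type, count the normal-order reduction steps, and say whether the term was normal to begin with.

reduced normal form:
  vcons Nat 1 2 (vcons Nat 0 1 (vnil Nat))
the term's type:
  Vec Nat 2
steps to reach normal form (normal order): 2
started in normal form: no
first contracted redex: a beta-redex


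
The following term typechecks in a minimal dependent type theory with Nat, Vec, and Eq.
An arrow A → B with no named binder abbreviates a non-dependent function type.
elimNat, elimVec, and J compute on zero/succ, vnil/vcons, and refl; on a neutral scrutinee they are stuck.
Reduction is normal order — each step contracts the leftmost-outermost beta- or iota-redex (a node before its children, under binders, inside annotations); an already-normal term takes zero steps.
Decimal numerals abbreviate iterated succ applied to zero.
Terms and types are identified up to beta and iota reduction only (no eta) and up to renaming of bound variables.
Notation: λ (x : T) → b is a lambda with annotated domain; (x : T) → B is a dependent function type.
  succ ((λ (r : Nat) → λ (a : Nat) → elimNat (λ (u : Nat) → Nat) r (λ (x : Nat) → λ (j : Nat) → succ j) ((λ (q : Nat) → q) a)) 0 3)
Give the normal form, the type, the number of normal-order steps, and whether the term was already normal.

reduced normal form:
  4
inferred type:
  Nat
normal-order step count: 13
already normal: no
first contracted redex: a beta-redex


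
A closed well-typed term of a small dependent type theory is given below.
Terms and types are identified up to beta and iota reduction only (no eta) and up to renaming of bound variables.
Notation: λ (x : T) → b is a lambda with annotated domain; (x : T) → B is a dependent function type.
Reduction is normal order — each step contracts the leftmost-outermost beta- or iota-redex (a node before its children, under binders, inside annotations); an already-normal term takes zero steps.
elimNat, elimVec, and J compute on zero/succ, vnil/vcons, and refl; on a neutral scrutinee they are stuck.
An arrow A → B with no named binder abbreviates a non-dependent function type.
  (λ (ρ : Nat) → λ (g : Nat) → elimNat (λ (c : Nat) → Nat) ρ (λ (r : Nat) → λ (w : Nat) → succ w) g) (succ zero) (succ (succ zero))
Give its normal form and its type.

resulting normal form:
  succ (succ (succ zero))
type:
  Nat
observation: reduction starts at a beta-redex, and 9 normal-order steps reach the normal form.


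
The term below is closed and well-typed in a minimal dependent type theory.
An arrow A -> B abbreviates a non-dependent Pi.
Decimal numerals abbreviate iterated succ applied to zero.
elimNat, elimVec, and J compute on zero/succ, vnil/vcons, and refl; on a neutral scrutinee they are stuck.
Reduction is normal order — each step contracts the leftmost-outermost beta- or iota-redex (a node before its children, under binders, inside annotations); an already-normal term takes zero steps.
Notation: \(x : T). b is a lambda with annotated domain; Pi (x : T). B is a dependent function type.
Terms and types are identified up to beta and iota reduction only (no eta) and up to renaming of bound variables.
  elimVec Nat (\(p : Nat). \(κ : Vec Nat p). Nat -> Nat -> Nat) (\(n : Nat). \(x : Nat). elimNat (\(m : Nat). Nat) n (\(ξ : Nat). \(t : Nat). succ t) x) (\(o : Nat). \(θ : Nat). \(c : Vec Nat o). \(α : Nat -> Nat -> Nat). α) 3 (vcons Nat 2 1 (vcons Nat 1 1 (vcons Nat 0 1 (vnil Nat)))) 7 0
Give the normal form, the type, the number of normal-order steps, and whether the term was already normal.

reduced normal form:
  7
type:
  Nat
normal-order step count: 19
term was already normal: no
first redex: an elimVec iota-redex


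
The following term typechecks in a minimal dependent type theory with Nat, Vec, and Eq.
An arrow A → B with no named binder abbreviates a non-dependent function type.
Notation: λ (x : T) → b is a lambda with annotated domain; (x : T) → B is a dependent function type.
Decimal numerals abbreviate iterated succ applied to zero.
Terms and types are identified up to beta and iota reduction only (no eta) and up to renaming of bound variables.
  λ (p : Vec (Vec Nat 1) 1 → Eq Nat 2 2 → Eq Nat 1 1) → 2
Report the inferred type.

type:
  (Vec (Vec Nat 1) 1 → Eq Nat 2 2 → Eq Nat 1 1) → Nat


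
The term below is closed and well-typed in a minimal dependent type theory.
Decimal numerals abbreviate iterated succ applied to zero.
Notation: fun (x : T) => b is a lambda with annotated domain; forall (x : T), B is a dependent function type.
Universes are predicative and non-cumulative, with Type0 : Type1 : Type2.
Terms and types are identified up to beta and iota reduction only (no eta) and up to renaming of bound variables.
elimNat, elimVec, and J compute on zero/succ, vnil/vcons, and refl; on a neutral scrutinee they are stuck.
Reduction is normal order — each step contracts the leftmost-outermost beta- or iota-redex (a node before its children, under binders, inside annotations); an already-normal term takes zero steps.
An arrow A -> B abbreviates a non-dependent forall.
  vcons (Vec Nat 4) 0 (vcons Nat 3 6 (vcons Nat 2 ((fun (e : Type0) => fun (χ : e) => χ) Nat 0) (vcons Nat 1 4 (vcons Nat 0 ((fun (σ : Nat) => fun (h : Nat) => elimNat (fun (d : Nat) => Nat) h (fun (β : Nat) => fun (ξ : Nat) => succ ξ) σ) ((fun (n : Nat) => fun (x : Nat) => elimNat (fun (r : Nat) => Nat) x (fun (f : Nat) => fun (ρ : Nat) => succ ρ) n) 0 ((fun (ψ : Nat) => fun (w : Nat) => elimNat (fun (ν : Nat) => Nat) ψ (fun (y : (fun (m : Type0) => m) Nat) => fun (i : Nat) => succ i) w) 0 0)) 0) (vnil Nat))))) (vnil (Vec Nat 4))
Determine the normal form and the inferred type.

reduced normal form:
  vcons (Vec Nat 4) 0 (vcons Nat 3 6 (vcons Nat 2 0 (vcons Nat 1 4 (vcons Nat 0 0 (vnil Nat))))) (vnil (Vec Nat 4))
type:
  Vec (Vec Nat 4) 1
observation: normalization takes exactly 11 steps under the normal-order strategy.
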